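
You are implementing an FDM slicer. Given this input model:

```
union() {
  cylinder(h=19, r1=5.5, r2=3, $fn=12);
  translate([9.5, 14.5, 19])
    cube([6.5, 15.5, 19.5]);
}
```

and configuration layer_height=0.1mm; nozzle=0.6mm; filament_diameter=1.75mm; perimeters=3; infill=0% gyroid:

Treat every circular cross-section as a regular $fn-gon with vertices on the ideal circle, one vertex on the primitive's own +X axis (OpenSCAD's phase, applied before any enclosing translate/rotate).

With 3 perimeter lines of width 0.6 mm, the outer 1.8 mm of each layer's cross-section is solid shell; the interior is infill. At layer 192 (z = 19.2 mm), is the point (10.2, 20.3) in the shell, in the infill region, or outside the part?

shell

At z = 19.2 mm: the cone does not reach this height (z outside [0, 19]); the cube at (9.5, 14.5) (footprint 6.5×15.5) is included at this height; Taking the union: only the 6.5×15.5 cube at (9.5, 14.5) is present, so the union is just that shape — 1 connected region. Overall, the cross-section is a single solid region. The nearest boundary edge runs (9.50, 30.00)→(9.50, 14.50); distance from the point to it = 0.70 mm. The point is inside the cross-section, 0.70 mm from the nearest boundary — within the 1.8 mm shell band (3 × 0.6).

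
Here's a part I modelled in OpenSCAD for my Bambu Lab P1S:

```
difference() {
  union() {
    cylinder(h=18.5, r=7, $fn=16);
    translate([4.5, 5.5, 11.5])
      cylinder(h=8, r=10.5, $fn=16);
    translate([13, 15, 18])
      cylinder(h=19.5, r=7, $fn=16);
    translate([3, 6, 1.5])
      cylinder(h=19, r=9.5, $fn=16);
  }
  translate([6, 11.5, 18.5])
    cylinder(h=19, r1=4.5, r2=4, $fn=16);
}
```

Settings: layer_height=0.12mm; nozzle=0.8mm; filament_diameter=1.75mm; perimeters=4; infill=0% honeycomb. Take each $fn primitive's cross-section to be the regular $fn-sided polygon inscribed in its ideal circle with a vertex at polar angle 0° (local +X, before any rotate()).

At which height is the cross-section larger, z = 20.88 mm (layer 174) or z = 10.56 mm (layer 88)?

Layer 174 (z = 20.88): the cylinder does not reach this height (z outside [0, 18.5]); the cylinder at (4.5, 5.5) is absent (z outside [11.5, 19.5]); the r=7 cylinder at (13, 15) contributes a regular 16-gon of circumradius 7 (area = (16/2)·7.000²·sin(360°/16) = 150.01 mm²); the cylinder at (3, 6) is absent (z outside [1.5, 20.5]); Taking the union: only the r=7 cylinder at (13, 15) is present, so the union is just that shape — area = 150.01 mm²; the cone at (6, 11.5): at t=0.125 of its height the radius interpolates to r₁+(r₂−r₁)t = 4.437, giving a regular 16-gon of that circumradius (area = (16/2)·4.437²·sin(360°/16) = 60.28 mm²); Subtracting the remaining from the first: starting from the result so far (150.01 mm²), the cone at (6, 11.5) partially overlaps it — only the 18.68 mm² overlap (of its 60.28 mm²) is removed, clipping the outline — area = 131.33 mm². So its area = 131.33 mm². Layer 88 (z = 10.56): the r=7 cylinder contributes a regular 16-gon of circumradius 7 (area = (16/2)·7.000²·sin(360°/16) = 150.01 mm²); the cylinder at (4.5, 5.5) is not intersected at this z (z outside [11.5, 19.5]); the cylinder at (13, 15) is not intersected at this z (z outside [18, 37.5]); the r=9.5 cylinder at (3, 6) contributes a regular 16-gon of circumradius 9.5 (area = (16/2)·9.500²·sin(360°/16) = 276.30 mm²); Taking the union: the regions partially overlap — summed areas 426.31 mm² minus the doubly-counted overlap 98.97 mm² gives 327.34 mm² — area = 327.34 mm²; the cone at (6, 11.5) is absent (z outside [18.5, 37.5]); Subtracting the remaining from the first: none of the subtracted shapes is present at this height, so the result so far is unchanged — area = 327.34 mm². So its area = 327.34 mm². Layer 88 is larger (327.34 vs 131.33 mm²).

layer 88 (z = 10.56 mm)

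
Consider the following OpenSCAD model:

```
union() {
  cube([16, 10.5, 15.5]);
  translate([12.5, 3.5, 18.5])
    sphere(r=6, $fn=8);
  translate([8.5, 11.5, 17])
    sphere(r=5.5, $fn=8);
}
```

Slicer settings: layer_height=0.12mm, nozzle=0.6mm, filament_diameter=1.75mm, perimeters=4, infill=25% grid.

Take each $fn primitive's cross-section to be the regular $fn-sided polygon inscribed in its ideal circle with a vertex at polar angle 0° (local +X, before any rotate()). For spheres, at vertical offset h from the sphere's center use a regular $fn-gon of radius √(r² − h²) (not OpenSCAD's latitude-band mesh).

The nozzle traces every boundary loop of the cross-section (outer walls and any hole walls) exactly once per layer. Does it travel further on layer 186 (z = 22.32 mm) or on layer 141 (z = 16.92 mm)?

Layer 186 (z = 22.32): the cube does not reach this height (z outside [0, 15.5]); the sphere at (12.5, 3.5): section is a regular 8-gon, circumradius = √(r²−h²) = √(6²−3.82²) = 4.627 (perimeter = 2·8·4.627·sin(180°/8) = 28.33 mm); the r=5.5 sphere at (8.5, 11.5) contributes a regular 8-gon of circumradius √(5.5²−5.32²) = 1.396 (perimeter = 2·8·1.396·sin(180°/8) = 8.54 mm); Merging all regions: the 2 present regions are separate (no shared area or edge), so areas and boundary lengths simply add and each stays a separate island — boundary = 36.87 mm. So its perimeter = 36.87 mm. Layer 141 (z = 16.92): the cube does not reach this height (z outside [0, 15.5]); the sphere at (12.5, 3.5): section is a regular 8-gon, circumradius = √(r²−h²) = √(6²−1.58²) = 5.788 (perimeter = 2·8·5.788·sin(180°/8) = 35.44 mm); the sphere at (8.5, 11.5): section is a regular 8-gon, circumradius = √(r²−h²) = √(5.5²−0.08²) = 5.499 (perimeter = 2·8·5.499·sin(180°/8) = 33.67 mm); Taking the union: the regions partially overlap (shared area 7.44 mm²), so the edge portions inside another operand are dropped and the merged outline is re-measured after clipping — boundary = 56.21 mm. So its perimeter = 56.21 mm. Layer 141 is larger (56.21 vs 36.87 mm).

layer 141 (z = 16.92 mm)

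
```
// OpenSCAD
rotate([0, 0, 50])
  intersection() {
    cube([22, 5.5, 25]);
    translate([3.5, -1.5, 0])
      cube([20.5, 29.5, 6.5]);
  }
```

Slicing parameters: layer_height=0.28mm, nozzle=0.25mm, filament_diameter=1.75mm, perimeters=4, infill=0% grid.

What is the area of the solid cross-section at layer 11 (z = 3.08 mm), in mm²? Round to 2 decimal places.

101.75 mm²

At z = 3.08 mm: the cube is present — its section is the full 22×5.5 rectangle (area 121.00 mm²); the cube at (3.5, -1.5) (footprint 20.5×29.5) is included at this height (area 604.75 mm²); Keeping only the common overlap: the 20.5×29.5 cube at (3.5, -1.5) partially overlaps the 22×5.5 cube; clipping to the common part keeps 101.75 mm² — area = 101.75 mm²; (whole slice rotated 50° about Z — lengths, areas and connectivity unchanged). Overall, the cross-section is a single solid region. Net area = 101.75 mm².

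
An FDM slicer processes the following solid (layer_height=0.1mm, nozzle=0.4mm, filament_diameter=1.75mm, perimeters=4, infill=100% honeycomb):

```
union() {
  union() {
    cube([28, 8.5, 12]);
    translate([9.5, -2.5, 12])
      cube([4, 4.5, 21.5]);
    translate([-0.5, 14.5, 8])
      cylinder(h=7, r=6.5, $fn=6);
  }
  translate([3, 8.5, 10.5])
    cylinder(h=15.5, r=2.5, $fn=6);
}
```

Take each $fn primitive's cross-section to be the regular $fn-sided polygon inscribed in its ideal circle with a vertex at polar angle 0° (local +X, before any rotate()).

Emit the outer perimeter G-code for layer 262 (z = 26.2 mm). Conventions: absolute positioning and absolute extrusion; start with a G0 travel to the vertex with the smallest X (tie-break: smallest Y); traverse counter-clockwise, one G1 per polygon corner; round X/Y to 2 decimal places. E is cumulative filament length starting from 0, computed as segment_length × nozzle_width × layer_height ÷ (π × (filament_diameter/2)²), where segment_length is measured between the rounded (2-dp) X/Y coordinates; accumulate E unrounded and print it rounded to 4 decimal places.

G0 X9.50 Y-2.50 Z26.20
G1 X13.50 Y-2.50 E0.0665
G1 X13.50 Y2.00 E0.1414
G1 X9.50 Y2.00 E0.2079
G1 X9.50 Y-2.50 E0.2827

At z = 26.2 mm: the cube does not reach this height (z outside [0, 12]); the cube at (9.5, -2.5) (footprint 4×4.5) is included at this height; the cylinder at (-0.5, 14.5) does not reach this height (z outside [8, 15]); Merging all regions: only the 4×4.5 cube at (9.5, -2.5) is present, so the union is just that shape — 1 connected region; the cylinder at (3, 8.5) does not reach this height (z outside [10.5, 26]); Merging all regions: only that combined region is present, so the union is just that shape — 1 connected region. The outline is a single polygon with 4 vertices. Extrusion per mm of travel: 0.4 × 0.1 / (π × 0.875²) = 0.016630. Accumulating E over each segment gives final E = 0.2827.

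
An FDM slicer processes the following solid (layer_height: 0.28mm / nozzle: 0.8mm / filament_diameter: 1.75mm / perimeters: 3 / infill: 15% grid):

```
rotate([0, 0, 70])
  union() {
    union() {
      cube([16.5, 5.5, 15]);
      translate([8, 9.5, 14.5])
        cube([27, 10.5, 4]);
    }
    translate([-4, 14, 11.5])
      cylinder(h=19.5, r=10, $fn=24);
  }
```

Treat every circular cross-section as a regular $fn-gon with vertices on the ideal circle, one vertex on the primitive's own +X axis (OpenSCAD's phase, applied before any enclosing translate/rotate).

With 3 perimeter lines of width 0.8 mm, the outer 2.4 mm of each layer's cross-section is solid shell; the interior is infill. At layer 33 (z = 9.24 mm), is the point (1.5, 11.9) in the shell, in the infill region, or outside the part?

At z = 9.24 mm: the 16.5×5.5 cube contributes its full rectangle; the cube at (8, 9.5) is not intersected at this z (z outside [14.5, 18.5]); Taking the union: only the 16.5×5.5 cube is present, so the union is just that shape — 1 connected region; the cylinder at (-4, 14) is not intersected at this z (z outside [11.5, 31]); Merging all regions: only that combined region is present, so the union is just that shape — 1 connected region; (whole slice rotated 70° about Z — lengths, areas and connectivity unchanged). Overall, the cross-section is a single solid region. Undo the 70° rotation: the query point maps to (11.695, 2.661) in the un-rotated model frame. The nearest boundary edge runs (0.00, 0.00)→(16.50, 0.00); distance from the point to it = 2.66 mm. The point is inside the cross-section and 2.66 mm from the nearest boundary — more than the 2.4 mm shell width (3 × 0.8), so it's in the infill interior.

infill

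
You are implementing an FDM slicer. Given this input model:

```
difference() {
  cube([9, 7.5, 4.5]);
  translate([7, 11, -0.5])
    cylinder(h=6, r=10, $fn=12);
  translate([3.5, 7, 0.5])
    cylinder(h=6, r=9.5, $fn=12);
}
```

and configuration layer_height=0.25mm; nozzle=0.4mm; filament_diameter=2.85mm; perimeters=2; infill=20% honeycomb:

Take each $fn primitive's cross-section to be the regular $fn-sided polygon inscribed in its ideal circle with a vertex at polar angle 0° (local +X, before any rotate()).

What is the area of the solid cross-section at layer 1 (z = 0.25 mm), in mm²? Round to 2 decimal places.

At z = 0.25 mm: the cube (footprint 9×7.5) is included at this height (area 67.50 mm²); the r=10 cylinder at (7, 11) gives a regular 12-gon of circumradius 10 (constant along its height) (area = (12/2)·10.000²·sin(360°/12) = 300.00 mm²); the cylinder at (3.5, 7) is absent (z outside [0.5, 6.5]); Taking the first minus the rest: starting from the 9×7.5 cube (67.50 mm²), the r=10 cylinder at (7, 11) partially overlaps it — only the 49.94 mm² overlap (of its 300.00 mm²) is removed, clipping the outline — area = 17.56 mm². Overall, the cross-section is a single solid region. Net area = 17.56 mm².

17.56 mm²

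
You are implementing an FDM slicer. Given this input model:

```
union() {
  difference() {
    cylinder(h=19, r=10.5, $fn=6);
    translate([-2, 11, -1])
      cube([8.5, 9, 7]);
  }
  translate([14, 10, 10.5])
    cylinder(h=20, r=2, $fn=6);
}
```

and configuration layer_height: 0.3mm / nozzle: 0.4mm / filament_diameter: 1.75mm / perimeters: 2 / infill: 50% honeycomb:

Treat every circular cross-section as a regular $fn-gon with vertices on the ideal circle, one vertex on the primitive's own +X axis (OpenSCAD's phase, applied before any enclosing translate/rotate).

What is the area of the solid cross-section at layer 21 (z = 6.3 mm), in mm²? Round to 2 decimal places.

At z = 6.3 mm: the r=10.5 cylinder gives a regular 6-gon of circumradius 10.5 (constant along its height) (area = (6/2)·10.500²·sin(360°/6) = 286.44 mm²); the cube at (-2, 11) is not intersected at this z (z outside [-1, 6]); Subtracting the remaining from the first: none of the subtracted shapes is present at this height, so the r=10.5 cylinder is unchanged — area = 286.44 mm²; the cylinder at (14, 10) does not reach this height (z outside [10.5, 30.5]); Taking the union: only that combined region is present, so the union is just that shape — area = 286.44 mm². Overall, the cross-section is a single solid region. Net area = 286.44 mm².

286.44 mm²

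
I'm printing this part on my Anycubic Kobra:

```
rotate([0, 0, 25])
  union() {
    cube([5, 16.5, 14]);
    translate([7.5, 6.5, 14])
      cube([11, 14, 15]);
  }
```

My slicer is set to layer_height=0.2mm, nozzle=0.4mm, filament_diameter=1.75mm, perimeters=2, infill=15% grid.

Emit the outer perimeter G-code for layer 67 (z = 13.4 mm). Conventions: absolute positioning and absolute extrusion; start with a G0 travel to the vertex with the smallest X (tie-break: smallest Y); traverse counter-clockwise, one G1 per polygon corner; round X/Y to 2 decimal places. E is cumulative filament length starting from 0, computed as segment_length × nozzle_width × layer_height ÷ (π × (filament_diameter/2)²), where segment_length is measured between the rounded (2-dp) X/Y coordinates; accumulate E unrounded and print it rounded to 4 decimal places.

G0 X-6.97 Y14.95 Z13.40
G1 X0.00 Y0.00 E0.5486
G1 X4.53 Y2.11 E0.7148
G1 X-2.44 Y17.07 E1.2638
G1 X-6.97 Y14.95 E1.4301

At z = 13.4 mm: the cube (footprint 5×16.5) is included at this height; the cube at (7.5, 6.5) does not reach this height (z outside [14, 29]); Merging all regions: only the 5×16.5 cube is present, so the union is just that shape — 1 connected region; (whole slice rotated 25° about Z — lengths, areas and connectivity unchanged). The outline is a single polygon with 4 vertices. Extrusion per mm of travel: 0.4 × 0.2 / (π × 0.875²) = 0.033260. Accumulating E over each segment gives final E = 1.4301.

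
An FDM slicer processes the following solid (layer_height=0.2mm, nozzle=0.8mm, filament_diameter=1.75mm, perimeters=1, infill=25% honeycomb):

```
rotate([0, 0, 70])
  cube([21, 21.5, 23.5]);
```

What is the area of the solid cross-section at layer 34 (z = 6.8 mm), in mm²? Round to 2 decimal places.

451.50 mm²

At z = 6.8 mm: the cube is present — its section is the full 21×21.5 rectangle (area 451.50 mm²); (whole slice rotated 70° about Z — lengths, areas and connectivity unchanged). Overall, the cross-section is a single solid region. Net area = 451.50 mm².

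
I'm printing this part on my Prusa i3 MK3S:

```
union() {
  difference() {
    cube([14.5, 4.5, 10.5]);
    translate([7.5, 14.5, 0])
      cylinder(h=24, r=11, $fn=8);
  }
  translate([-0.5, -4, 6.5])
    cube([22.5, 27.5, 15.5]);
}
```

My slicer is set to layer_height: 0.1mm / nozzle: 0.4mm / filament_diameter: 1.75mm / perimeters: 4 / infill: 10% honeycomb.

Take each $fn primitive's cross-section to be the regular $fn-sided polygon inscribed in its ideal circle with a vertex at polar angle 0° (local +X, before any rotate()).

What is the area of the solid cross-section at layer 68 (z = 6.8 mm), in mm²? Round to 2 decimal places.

618.75 mm²

At z = 6.8 mm: the cube (footprint 14.5×4.5) is included at this height (area 65.25 mm²); the r=11 cylinder at (7.5, 14.5) gives a regular 8-gon of circumradius 11 (constant along its height) (area = (8/2)·11.000²·sin(360°/8) = 342.24 mm²); After the difference (first − rest): starting from the 14.5×4.5 cube (65.25 mm²), the r=11 cylinder at (7.5, 14.5) partially overlaps it — only the 2.41 mm² overlap (of its 342.24 mm²) is removed, clipping the outline — area = 62.84 mm²; the cube at (-0.5, -4) is present — its section is the full 22.5×27.5 rectangle (area 618.75 mm²); Merging all regions: the result so far lies entirely inside the 22.5×27.5 cube at (-0.5, -4), so the union is just the 22.5×27.5 cube at (-0.5, -4) — area = 618.75 mm². Overall, the cross-section is a single solid region. Net area = 618.75 mm².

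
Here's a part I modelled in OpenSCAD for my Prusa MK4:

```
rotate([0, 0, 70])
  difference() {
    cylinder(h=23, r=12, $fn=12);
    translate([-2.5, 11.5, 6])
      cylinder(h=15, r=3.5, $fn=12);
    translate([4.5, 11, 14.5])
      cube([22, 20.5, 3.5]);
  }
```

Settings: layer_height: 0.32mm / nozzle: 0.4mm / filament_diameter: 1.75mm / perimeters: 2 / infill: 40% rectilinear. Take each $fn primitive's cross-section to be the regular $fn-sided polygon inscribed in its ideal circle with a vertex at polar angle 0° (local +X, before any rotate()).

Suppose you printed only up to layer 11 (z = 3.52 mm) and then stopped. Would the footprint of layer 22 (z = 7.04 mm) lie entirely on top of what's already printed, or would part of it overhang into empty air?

Compare the two slices. At z = 3.52: the r=12 cylinder gives a regular 12-gon of circumradius 12 (constant along its height) (area = (12/2)·12.000²·sin(360°/12) = 432.00 mm²); the cylinder at (-2.5, 11.5) is not intersected at this z (z outside [6, 21]); the cube at (4.5, 11) does not reach this height (z outside [14.5, 18]); After the difference (first − rest): none of the subtracted shapes is present at this height, so the r=12 cylinder is unchanged — area = 432.00 mm²; (rotated 70° about Z; rotation is an isometry so areas/perimeters/island counts are preserved). At z = 7.04: the r=12 cylinder gives a regular 12-gon of circumradius 12 (constant along its height) (area = (12/2)·12.000²·sin(360°/12) = 432.00 mm²); the r=3.5 cylinder at (-2.5, 11.5) contributes a regular 12-gon of circumradius 3.5 (area = (12/2)·3.500²·sin(360°/12) = 36.75 mm²); the cube at (4.5, 11) does not reach this height (z outside [14.5, 18]); Taking the first minus the rest: starting from the r=12 cylinder (432.00 mm²), the r=3.5 cylinder at (-2.5, 11.5) partially overlaps it — only the 17.06 mm² overlap (of its 36.75 mm²) is removed, clipping the outline — area = 414.94 mm²; (whole slice rotated 70° about Z — lengths, areas and connectivity unchanged). Checking containment: the cross-section at z = 7.04 is a subset of the cross-section at z = 3.52.

entirely on top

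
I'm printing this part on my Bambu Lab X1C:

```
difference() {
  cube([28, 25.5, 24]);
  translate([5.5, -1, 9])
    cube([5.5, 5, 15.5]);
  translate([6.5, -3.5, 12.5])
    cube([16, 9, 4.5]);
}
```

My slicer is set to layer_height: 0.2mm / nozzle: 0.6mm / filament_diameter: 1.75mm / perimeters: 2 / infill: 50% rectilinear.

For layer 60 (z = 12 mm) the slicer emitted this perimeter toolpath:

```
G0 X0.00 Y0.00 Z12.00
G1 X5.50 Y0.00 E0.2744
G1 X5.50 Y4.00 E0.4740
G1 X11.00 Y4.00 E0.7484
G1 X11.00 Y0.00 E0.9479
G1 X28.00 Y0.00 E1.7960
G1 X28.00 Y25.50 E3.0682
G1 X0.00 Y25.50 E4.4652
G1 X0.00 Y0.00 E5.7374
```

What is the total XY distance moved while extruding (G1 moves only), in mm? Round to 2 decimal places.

115.00 mm

Sum the Euclidean lengths of each G1 segment: total = 115.00 mm.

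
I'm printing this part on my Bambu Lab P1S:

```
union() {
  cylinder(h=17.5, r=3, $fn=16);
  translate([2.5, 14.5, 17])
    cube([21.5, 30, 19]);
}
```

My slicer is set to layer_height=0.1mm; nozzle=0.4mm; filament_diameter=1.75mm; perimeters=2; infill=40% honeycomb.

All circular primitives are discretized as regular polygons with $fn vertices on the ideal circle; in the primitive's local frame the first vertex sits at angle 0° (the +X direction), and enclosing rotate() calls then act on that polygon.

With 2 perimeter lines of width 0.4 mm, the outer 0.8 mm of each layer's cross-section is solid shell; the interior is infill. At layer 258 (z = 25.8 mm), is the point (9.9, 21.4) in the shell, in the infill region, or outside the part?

infill

At z = 25.8 mm: the cylinder is absent (z outside [0, 17.5]); the cube at (2.5, 14.5) is present — its section is the full 21.5×30 rectangle; Merging all regions: only the 21.5×30 cube at (2.5, 14.5) is present, so the union is just that shape — 1 connected region. Overall, the cross-section is a single solid region. The nearest boundary edge runs (2.50, 14.50)→(24.00, 14.50); distance from the point to it = 6.90 mm. The point is inside the cross-section and 6.90 mm from the nearest boundary — more than the 0.8 mm shell width (2 × 0.4), so it's in the infill interior.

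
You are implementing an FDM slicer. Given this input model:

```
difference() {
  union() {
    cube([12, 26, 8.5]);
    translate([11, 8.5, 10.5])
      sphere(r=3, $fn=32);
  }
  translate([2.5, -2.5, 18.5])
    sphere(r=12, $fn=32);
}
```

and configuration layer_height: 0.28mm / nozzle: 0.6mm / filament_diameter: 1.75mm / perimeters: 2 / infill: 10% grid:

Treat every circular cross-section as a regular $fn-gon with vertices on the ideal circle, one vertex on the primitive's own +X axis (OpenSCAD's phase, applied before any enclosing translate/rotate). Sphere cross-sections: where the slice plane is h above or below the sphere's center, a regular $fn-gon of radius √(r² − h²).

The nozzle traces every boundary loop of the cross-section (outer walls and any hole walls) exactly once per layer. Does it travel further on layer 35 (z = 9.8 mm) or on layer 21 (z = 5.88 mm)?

Layer 35 (z = 9.8): the cube is not intersected at this z (z outside [0, 8.5]); the r=3 sphere at (11, 8.5) slices to a regular 32-gon of circumradius 2.917 (√(r²−h²) with h=0.7 from center) (perimeter = 2·32·2.917·sin(180°/32) = 18.30 mm); Taking the union: only the r=3 sphere at (11, 8.5) is present, so the union is just that shape — boundary = 18.30 mm; the r=12 sphere at (2.5, -2.5) slices to a regular 32-gon of circumradius 8.265 (√(r²−h²) with h=8.7 from center) (perimeter = 2·32·8.265·sin(180°/32) = 51.85 mm); Subtracting the remaining from the first: starting from that combined region, the r=12 sphere at (2.5, -2.5) misses the remaining region (no effect) — boundary = 18.30 mm. So its perimeter = 18.30 mm. Layer 21 (z = 5.88): the cube (footprint 12×26) is included at this height (perimeter 76.00 mm); the sphere at (11, 8.5) is not intersected at this z (|z−center|=4.620 > r=3); Taking the union: only the 12×26 cube is present, so the union is just that shape — boundary = 76.00 mm; the sphere at (2.5, -2.5) does not reach this height (|z−center|=12.620 > r=12); Subtracting the remaining from the first: none of the subtracted shapes is present at this height, so the result so far is unchanged — boundary = 76.00 mm. So its perimeter = 76.00 mm. Layer 21 is larger (76.00 vs 18.30 mm).

layer 21 (z = 5.88 mm)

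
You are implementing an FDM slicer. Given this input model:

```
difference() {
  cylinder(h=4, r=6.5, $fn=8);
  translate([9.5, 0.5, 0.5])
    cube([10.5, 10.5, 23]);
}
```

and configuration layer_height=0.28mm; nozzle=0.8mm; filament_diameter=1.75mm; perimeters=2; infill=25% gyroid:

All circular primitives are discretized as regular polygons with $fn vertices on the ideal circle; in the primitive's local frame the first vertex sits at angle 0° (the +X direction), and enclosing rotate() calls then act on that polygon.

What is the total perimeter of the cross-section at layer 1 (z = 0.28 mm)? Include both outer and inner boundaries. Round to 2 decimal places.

39.80 mm

At z = 0.28 mm: the r=6.5 cylinder contributes a regular 8-gon of circumradius 6.5 (perimeter = 2·8·6.500·sin(180°/8) = 39.80 mm); the cube at (9.5, 0.5) does not reach this height (z outside [0.5, 23.5]); After the difference (first − rest): none of the subtracted shapes is present at this height, so the r=6.5 cylinder is unchanged — boundary = 39.80 mm. Overall, the cross-section is a single solid region. Total boundary length (outer) = 39.80 mm.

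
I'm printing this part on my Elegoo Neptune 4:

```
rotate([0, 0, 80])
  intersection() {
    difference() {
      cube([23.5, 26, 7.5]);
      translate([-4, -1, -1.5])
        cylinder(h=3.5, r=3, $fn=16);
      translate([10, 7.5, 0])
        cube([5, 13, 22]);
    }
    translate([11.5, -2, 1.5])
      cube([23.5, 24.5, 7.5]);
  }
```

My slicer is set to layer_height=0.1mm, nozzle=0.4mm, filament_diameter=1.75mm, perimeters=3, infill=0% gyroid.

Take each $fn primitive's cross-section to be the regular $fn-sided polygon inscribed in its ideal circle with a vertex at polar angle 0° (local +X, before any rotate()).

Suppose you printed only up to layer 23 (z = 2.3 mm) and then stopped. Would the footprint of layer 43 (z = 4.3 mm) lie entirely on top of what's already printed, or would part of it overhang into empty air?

entirely on top

Compare the two slices. At z = 2.3: the cube (footprint 23.5×26) is included at this height (area 611.00 mm²); the cylinder at (-4, -1) is absent (z outside [-1.5, 2]); the cube at (10, 7.5) is present — its section is the full 5×13 rectangle (area 65.00 mm²); After the difference (first − rest): starting from the 23.5×26 cube (611.00 mm²), the 5×13 cube at (10, 7.5) lies wholly inside it (removes its full 65.00 mm² and its 36.00 mm outline becomes a hole wall) — area = 546.00 mm²; the cube at (11.5, -2) (footprint 23.5×24.5) is included at this height (area 575.75 mm²); Keeping only the common overlap: the 23.5×24.5 cube at (11.5, -2) partially overlaps the result so far; clipping to the common part keeps 224.50 mm² — area = 224.50 mm²; (rotated 80° about Z; rotation is an isometry so areas/perimeters/island counts are preserved). At z = 4.3: the cube (footprint 23.5×26) is included at this height (area 611.00 mm²); the cylinder at (-4, -1) does not reach this height (z outside [-1.5, 2]); the cube at (10, 7.5) is present — its section is the full 5×13 rectangle (area 65.00 mm²); Taking the first minus the rest: starting from the 23.5×26 cube (611.00 mm²), the 5×13 cube at (10, 7.5) lies wholly inside it (removes its full 65.00 mm² and its 36.00 mm outline becomes a hole wall) — area = 546.00 mm²; the cube at (11.5, -2) (footprint 23.5×24.5) is included at this height (area 575.75 mm²); After intersecting: the 23.5×24.5 cube at (11.5, -2) partially overlaps that combined region; clipping to the common part keeps 224.50 mm² — area = 224.50 mm²; (rotated 80° about Z; rotation is an isometry so areas/perimeters/island counts are preserved). Checking containment: the cross-section at z = 4.3 is a subset of the cross-section at z = 2.3.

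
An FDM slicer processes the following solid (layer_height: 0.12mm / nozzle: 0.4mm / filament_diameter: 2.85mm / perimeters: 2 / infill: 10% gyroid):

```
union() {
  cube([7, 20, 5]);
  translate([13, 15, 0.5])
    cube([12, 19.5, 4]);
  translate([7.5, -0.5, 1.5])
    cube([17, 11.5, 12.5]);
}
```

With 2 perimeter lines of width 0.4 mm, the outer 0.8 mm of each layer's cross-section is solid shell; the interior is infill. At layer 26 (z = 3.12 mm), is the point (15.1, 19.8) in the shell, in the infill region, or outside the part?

At z = 3.12 mm: the cube (footprint 7×20) is included at this height; the cube at (13, 15) (footprint 12×19.5) is included at this height; the 17×11.5 cube at (7.5, -0.5) contributes its full rectangle; Taking the union: the 3 present regions are separate (no shared area or edge), so areas and boundary lengths simply add and each stays a separate island — 3 connected regions. Overall, the cross-section has 3 separate islands. The nearest boundary edge runs (13.00, 15.00)→(13.00, 34.50); distance from the point to it = 2.10 mm. (Shell/infill is judged within the island containing the point — the largest one.) The point is inside the cross-section and 2.10 mm from the nearest boundary — more than the 0.8 mm shell width (2 × 0.4), so it's in the infill interior.

infill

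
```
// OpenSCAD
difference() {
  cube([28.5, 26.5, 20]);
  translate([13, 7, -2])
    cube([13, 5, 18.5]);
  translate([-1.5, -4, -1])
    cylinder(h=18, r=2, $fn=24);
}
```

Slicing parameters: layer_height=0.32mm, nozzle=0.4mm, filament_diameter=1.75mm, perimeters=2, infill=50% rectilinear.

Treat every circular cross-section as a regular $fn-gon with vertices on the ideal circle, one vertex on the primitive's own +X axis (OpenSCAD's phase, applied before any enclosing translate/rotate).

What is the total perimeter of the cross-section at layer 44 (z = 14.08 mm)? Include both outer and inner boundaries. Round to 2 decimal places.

At z = 14.08 mm: the cube is present — its section is the full 28.5×26.5 rectangle (perimeter 110.00 mm); the cube at (13, 7) (footprint 13×5) is included at this height (perimeter 36.00 mm); the r=2 cylinder at (-1.5, -4) contributes a regular 24-gon of circumradius 2 (perimeter = 2·24·2.000·sin(180°/24) = 12.53 mm); Taking the first minus the rest: starting from the 28.5×26.5 cube, the 13×5 cube at (13, 7) lies wholly inside it (removes its full 65.00 mm² and its 36.00 mm outline becomes a hole wall); the r=2 cylinder at (-1.5, -4) misses the remaining region (no effect) — boundary (outer + 1 inner loop) = 146.00 mm. Overall, the cross-section is one region with 1 hole. Total boundary length (outer + inner) = 146.00 mm.

146.00 mm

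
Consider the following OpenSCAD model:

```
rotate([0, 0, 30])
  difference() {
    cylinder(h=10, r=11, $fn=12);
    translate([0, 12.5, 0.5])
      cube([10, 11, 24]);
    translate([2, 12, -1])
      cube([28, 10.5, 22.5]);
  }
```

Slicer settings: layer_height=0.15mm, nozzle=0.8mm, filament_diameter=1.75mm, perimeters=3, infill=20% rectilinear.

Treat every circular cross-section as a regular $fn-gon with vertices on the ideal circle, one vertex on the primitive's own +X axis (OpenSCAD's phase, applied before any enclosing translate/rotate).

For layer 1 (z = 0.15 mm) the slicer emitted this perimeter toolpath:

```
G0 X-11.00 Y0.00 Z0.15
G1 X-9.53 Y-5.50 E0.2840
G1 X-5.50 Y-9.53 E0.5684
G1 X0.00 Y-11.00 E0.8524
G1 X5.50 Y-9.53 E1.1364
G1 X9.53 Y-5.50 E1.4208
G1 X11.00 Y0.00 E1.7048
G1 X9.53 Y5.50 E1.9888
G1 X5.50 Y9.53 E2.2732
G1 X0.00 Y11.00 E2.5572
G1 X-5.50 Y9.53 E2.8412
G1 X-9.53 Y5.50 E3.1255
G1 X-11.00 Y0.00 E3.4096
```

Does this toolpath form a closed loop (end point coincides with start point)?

yes

Start point (G0): (-11.00, 0.00). End point (last G1): the path returns to the start — closed.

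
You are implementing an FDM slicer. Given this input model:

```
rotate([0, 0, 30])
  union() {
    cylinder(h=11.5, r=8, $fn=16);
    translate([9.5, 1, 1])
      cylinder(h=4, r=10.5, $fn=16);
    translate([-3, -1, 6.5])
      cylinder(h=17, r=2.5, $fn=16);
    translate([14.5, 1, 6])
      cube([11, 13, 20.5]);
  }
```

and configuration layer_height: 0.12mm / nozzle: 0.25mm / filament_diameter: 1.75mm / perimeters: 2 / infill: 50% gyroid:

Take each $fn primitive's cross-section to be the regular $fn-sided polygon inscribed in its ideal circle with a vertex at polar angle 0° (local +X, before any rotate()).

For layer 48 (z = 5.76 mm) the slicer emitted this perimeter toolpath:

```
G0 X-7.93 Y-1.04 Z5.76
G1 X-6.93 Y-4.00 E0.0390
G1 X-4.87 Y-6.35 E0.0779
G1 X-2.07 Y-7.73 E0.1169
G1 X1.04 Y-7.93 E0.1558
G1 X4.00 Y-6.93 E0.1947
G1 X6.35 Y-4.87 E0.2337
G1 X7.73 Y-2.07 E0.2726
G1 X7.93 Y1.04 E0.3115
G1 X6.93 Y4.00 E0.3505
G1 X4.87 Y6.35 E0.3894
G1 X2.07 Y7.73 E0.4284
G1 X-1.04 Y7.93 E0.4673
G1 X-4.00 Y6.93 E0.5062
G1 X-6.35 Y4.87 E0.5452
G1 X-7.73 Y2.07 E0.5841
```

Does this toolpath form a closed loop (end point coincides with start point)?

no

Start point (G0): (-7.93, -1.04). End point (last G1): the path does not return to the start — open.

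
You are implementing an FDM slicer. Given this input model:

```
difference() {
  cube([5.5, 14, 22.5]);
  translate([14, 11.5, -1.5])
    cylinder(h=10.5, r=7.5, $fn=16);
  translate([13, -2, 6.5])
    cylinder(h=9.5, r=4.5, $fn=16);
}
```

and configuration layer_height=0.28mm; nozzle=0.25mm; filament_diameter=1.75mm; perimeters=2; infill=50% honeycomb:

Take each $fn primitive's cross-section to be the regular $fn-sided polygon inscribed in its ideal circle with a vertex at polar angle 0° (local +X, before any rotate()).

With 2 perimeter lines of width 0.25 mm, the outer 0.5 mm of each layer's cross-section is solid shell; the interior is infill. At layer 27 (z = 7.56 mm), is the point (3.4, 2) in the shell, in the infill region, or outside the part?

infill

At z = 7.56 mm: the cube is present — its section is the full 5.5×14 rectangle; the r=7.5 cylinder at (14, 11.5) contributes a regular 16-gon of circumradius 7.5; the r=4.5 cylinder at (13, -2) contributes a regular 16-gon of circumradius 4.5; After the difference (first − rest): starting from the 5.5×14 cube, the r=7.5 cylinder at (14, 11.5) misses the remaining region (no effect); the r=4.5 cylinder at (13, -2) misses the remaining region (no effect) — 1 connected region. Overall, the cross-section is a single solid region. The nearest boundary edge runs (5.50, 0.00)→(0.00, 0.00); distance from the point to it = 2.00 mm. The point is inside the cross-section and 2.00 mm from the nearest boundary — more than the 0.5 mm shell width (2 × 0.25), so it's in the infill interior.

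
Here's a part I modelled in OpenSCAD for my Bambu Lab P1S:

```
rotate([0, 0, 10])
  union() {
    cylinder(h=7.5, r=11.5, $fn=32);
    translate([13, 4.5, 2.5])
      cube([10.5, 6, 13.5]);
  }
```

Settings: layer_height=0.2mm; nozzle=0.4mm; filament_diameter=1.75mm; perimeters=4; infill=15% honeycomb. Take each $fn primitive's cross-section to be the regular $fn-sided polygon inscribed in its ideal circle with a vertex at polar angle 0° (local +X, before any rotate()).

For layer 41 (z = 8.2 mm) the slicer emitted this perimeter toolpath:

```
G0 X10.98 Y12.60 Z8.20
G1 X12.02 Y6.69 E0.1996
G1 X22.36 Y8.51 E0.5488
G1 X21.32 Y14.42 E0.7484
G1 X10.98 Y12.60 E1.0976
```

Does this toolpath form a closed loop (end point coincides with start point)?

Start point (G0): (10.98, 12.60). End point (last G1): the path returns to the start — closed.

yes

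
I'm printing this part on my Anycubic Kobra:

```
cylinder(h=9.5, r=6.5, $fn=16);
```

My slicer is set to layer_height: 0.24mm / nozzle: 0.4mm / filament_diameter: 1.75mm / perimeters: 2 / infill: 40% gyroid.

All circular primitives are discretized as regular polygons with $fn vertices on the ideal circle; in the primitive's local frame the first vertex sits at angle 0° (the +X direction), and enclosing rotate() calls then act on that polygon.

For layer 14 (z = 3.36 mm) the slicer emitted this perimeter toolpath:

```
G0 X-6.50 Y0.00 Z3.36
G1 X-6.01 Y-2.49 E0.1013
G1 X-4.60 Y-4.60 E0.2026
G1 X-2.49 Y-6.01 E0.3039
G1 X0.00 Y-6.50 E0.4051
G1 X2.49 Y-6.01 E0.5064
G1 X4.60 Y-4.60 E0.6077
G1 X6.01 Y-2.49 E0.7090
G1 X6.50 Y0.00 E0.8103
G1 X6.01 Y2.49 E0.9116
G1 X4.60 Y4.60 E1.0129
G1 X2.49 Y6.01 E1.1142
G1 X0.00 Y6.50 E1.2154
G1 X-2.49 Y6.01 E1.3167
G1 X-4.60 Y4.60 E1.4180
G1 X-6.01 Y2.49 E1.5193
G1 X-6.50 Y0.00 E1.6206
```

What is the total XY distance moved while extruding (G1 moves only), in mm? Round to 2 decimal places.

40.60 mm

Sum the Euclidean lengths of each G1 segment: total = 40.60 mm.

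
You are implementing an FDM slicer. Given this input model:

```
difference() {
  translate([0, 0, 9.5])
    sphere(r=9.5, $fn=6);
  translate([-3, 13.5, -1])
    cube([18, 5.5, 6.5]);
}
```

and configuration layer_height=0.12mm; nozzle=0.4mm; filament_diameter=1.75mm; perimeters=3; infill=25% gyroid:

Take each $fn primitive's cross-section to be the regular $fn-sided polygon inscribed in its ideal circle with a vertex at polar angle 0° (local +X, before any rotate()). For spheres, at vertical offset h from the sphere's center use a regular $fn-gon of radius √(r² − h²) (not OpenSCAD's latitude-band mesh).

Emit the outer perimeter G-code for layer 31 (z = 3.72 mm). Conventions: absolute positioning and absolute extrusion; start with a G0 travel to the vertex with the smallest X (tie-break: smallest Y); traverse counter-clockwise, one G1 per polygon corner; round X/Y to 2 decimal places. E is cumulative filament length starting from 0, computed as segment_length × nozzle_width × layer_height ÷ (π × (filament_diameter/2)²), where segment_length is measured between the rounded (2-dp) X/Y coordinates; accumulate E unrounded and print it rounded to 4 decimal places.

G0 X-7.54 Y0.00 Z3.72
G1 X-3.77 Y-6.53 E0.1505
G1 X3.77 Y-6.53 E0.3009
G1 X7.54 Y0.00 E0.4514
G1 X3.77 Y6.53 E0.6019
G1 X-3.77 Y6.53 E0.7524
G1 X-7.54 Y0.00 E0.9028

At z = 3.72 mm: the sphere: section is a regular 6-gon, circumradius = √(r²−h²) = √(9.5²−5.78²) = 7.539; the cube at (-3, 13.5) (footprint 18×5.5) is included at this height; Taking the first minus the rest: starting from the r=9.5 sphere, the 18×5.5 cube at (-3, 13.5) misses the remaining region (no effect) — 1 connected region. The outline is a single polygon with 6 vertices. Extrusion per mm of travel: 0.4 × 0.12 / (π × 0.875²) = 0.019956. Accumulating E over each segment gives final E = 0.9028.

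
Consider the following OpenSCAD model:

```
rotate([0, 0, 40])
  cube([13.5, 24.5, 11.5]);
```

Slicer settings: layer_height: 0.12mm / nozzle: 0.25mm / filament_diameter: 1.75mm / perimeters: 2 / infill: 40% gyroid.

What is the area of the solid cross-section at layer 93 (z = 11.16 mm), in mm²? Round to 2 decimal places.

At z = 11.16 mm: the 13.5×24.5 cube contributes its full rectangle (area 330.75 mm²); (rotated 40° about Z; rotation is an isometry so areas/perimeters/island counts are preserved). Overall, the cross-section is a single solid region. Net area = 330.75 mm².

330.75 mm²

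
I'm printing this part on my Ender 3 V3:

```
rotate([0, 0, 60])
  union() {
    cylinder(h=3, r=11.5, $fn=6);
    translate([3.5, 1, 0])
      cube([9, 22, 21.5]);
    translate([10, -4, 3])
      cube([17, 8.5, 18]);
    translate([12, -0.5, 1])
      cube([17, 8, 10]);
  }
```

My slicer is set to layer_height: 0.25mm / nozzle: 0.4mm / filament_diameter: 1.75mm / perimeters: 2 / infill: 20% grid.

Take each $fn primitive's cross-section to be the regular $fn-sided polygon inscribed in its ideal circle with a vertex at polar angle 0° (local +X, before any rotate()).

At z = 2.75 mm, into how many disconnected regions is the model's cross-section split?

1

At z = 2.75 mm: the cylinder: section is a regular 6-gon, circumradius r=11.5; the cube at (3.5, 1) (footprint 9×22) is included at this height; the cube at (10, -4) is absent (z outside [3, 21]); the cube at (12, -0.5) (footprint 17×8) is included at this height; Merging all regions: the regions partially overlap (shared area 46.58 mm²), so overlapping operands fuse into one piece — 1 connected region; (whole slice rotated 60° about Z — lengths, areas and connectivity unchanged). The result has 1 disconnected region.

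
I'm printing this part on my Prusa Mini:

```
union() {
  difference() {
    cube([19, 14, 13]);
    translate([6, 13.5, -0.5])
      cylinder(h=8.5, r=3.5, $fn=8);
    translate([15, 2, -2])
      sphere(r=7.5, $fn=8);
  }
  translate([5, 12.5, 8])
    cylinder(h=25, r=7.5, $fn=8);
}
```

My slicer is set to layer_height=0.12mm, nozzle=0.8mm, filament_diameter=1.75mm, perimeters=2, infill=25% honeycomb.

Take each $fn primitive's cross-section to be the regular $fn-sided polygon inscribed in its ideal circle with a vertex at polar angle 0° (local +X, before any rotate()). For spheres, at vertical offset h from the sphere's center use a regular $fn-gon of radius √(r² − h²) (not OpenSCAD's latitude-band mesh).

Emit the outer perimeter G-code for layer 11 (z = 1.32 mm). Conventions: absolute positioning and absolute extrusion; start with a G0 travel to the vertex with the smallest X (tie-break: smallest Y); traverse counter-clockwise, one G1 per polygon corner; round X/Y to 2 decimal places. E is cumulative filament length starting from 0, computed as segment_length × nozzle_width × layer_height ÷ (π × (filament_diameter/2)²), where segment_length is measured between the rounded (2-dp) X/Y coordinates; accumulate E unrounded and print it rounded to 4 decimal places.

G0 X0.00 Y0.00 Z1.32
G1 X9.10 Y0.00 E0.3632
G1 X8.27 Y2.00 E0.4496
G1 X10.24 Y6.76 E0.6552
G1 X15.00 Y8.73 E0.8608
G1 X19.00 Y7.07 E1.0337
G1 X19.00 Y14.00 E1.3103
G1 X9.29 Y14.00 E1.6978
G1 X9.50 Y13.50 E1.7195
G1 X8.47 Y11.03 E1.8263
G1 X6.00 Y10.00 E1.9331
G1 X3.53 Y11.03 E2.0399
G1 X2.50 Y13.50 E2.1467
G1 X2.71 Y14.00 E2.1684
G1 X0.00 Y14.00 E2.2765
G1 X0.00 Y0.00 E2.8353

At z = 1.32 mm: the cube (footprint 19×14) is included at this height; the r=3.5 cylinder at (6, 13.5) gives a regular 8-gon of circumradius 3.5 (constant along its height); the sphere at (15, 2): section is a regular 8-gon, circumradius = √(r²−h²) = √(7.5²−3.32²) = 6.725; Subtracting the remaining from the first: starting from the 19×14 cube, the r=3.5 cylinder at (6, 13.5) partially overlaps it — only the 20.72 mm² overlap (of its 34.65 mm²) is removed, clipping the outline; the r=7.5 sphere at (15, 2) partially overlaps it — only the 76.19 mm² overlap (of its 127.92 mm²) is removed, clipping the outline — 1 connected region; the cylinder at (5, 12.5) is not intersected at this z (z outside [8, 33]); Combining (union): only that combined region is present, so the union is just that shape — 1 connected region. The outline is a single polygon with 15 vertices. Extrusion per mm of travel: 0.8 × 0.12 / (π × 0.875²) = 0.039912. Accumulating E over each segment gives final E = 2.8353.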